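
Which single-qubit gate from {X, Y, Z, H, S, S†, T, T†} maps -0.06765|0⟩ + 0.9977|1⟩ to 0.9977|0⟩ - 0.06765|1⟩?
X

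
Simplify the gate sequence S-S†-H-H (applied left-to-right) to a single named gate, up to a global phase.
I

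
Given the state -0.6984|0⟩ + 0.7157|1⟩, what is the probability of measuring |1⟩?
0.5122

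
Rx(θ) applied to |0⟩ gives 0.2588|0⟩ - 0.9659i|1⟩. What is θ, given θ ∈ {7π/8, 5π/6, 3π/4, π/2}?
5π/6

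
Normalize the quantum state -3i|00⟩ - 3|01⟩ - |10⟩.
-0.6882i|00⟩ - 0.6882|01⟩ - 0.2294|10⟩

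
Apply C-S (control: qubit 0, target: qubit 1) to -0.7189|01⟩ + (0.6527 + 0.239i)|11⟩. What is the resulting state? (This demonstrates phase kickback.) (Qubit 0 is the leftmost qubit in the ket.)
-0.7189|01⟩ + (-0.239 + 0.6527i)|11⟩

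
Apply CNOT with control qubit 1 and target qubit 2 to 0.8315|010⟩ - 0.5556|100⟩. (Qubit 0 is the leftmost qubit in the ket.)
0.8315|011⟩ - 0.5556|100⟩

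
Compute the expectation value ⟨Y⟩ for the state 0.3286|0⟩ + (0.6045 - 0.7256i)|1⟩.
-0.4769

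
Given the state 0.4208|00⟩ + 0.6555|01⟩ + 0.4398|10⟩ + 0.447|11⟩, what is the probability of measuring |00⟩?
0.1771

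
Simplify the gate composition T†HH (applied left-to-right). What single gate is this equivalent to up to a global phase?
T†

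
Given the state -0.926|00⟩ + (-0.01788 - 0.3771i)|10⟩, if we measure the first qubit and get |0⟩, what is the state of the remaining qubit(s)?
-|0⟩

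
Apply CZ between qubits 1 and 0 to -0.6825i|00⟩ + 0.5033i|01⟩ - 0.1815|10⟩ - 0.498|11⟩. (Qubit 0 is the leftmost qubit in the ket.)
-0.6825i|00⟩ + 0.5033i|01⟩ - 0.1815|10⟩ + 0.498|11⟩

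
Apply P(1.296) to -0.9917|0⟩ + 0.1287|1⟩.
-0.9917|0⟩ + (0.03492 + 0.1239i)|1⟩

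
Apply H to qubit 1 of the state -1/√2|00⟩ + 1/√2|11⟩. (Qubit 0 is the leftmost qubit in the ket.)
-1/2|00⟩ - 1/2|01⟩ + 1/2|10⟩ - 1/2|11⟩

H on qubit 1 mixes each pair of kets that differ only in qubit 1: amplitudes (a, b) of (|…0…⟩, |…1…⟩) become ((a + b)/√2, (a − b)/√2). Kets absent from the input have amplitude 0.
(|00⟩, |01⟩): (a, b) = (-1/√2, 0) → (-1/2, -1/2)
(|10⟩, |11⟩): (a, b) = (0, 1/√2) → (1/2, -1/2)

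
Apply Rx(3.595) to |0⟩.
-0.2248|0⟩ - 0.9744i|1⟩

Rx(3.595) = [[cos(θ/2), −i·sin(θ/2)], [−i·sin(θ/2), cos(θ/2)]]; θ = 3.595, cos(θ/2) ≈ -0.224767, sin(θ/2) ≈ 0.974413.
With a = amp(|0⟩) = 1 and b = amp(|1⟩) = 0:
new amp(|0⟩) = (-0.224767)·a + (-0.974413i)·b = -0.2248
new amp(|1⟩) = (-0.974413i)·a + (-0.224767)·b = -0.9744i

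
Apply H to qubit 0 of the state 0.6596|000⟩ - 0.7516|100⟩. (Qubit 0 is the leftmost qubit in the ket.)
-0.06505|000⟩ + 0.9979|100⟩

H on qubit 0 mixes each pair of kets that differ only in qubit 0: amplitudes (a, b) of (|…0…⟩, |…1…⟩) become ((a + b)/√2, (a − b)/√2). Kets absent from the input have amplitude 0.
(|000⟩, |100⟩): (a, b) = (0.6596, -0.7516) → (-0.06505, 0.9979)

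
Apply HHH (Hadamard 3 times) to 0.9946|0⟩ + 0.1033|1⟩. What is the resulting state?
0.7763|0⟩ + 0.6302|1⟩

H² = I, so H^3 = H: a single Hadamard. With (a, b) = (0.9946, 0.1033), H gives ((a + b)/√2, (a − b)/√2) = (0.7763, 0.6302).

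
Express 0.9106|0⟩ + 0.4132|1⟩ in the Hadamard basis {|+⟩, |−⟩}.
0.9361|+⟩ + 0.3517|−⟩

With |ψ⟩ = α|0⟩ + β|1⟩, the Hadamard-basis coefficients are ⟨+|ψ⟩ = (α + β)/√2 and ⟨−|ψ⟩ = (α − β)/√2.
Here α = 0.9106, β = 0.4132: (α + β)/√2 = 0.9361, (α − β)/√2 = 0.3517.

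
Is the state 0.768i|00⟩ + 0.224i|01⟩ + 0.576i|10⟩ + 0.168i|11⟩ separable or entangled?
Separable

Writing the state as a|00⟩ + b|01⟩ + c|10⟩ + d|11⟩, it is a product state iff ad − bc = 0.
Here (a, b, c, d) = (0.768i, 0.224i, 0.576i, 0.168i): ad − bc = (0.768i)(0.168i) − (0.224i)(0.576i) = 0, so the state is separable.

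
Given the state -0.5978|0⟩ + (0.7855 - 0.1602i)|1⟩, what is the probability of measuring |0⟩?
0.3574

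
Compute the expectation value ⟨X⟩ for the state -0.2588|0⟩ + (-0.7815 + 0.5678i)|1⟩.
0.4045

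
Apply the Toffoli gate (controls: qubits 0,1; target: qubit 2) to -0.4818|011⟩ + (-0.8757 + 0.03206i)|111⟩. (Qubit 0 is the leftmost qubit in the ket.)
-0.4818|011⟩ + (-0.8757 + 0.03206i)|110⟩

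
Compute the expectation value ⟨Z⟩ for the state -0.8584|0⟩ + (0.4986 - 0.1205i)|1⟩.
0.4737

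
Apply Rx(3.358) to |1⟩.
-0.9942i|0⟩ - 0.108|1⟩

Rx(3.358) = [[cos(θ/2), −i·sin(θ/2)], [−i·sin(θ/2), cos(θ/2)]]; θ = 3.358, cos(θ/2) ≈ -0.107993, sin(θ/2) ≈ 0.994152.
With a = amp(|0⟩) = 0 and b = amp(|1⟩) = 1:
new amp(|0⟩) = (-0.107993)·a + (-0.994152i)·b = -0.9942i
new amp(|1⟩) = (-0.994152i)·a + (-0.107993)·b = -0.108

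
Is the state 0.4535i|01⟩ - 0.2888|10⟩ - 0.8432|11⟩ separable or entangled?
Entangled

Writing the state as a|00⟩ + b|01⟩ + c|10⟩ + d|11⟩, it is a product state iff ad − bc = 0.
Here (a, b, c, d) = (0, 0.4535i, -0.2888, -0.8432): ad − bc = (0)(-0.8432) − (0.4535i)(-0.2888) = 0.131i ≠ 0, so the state is entangled.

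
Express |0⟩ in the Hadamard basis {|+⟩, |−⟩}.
1/√2|+⟩ + 1/√2|−⟩

With |ψ⟩ = α|0⟩ + β|1⟩, the Hadamard-basis coefficients are ⟨+|ψ⟩ = (α + β)/√2 and ⟨−|ψ⟩ = (α − β)/√2.
Here α = 1, β = 0: (α + β)/√2 = 1/√2, (α − β)/√2 = 1/√2.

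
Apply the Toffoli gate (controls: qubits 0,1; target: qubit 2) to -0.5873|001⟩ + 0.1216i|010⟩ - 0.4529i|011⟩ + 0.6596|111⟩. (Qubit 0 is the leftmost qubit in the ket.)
-0.5873|001⟩ + 0.1216i|010⟩ - 0.4529i|011⟩ + 0.6596|110⟩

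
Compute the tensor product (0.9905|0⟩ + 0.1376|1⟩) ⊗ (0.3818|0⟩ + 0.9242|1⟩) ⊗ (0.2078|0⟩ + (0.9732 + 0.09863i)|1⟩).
0.07858|000⟩ + (0.368 + 0.0373i)|001⟩ + 0.1902|010⟩ + (0.8909 + 0.09029i)|011⟩ + 0.01092|100⟩ + (0.05113 + 0.005182i)|101⟩ + 0.02643|110⟩ + (0.1238 + 0.01254i)|111⟩

amp(|b₁b₂…⟩) = product of the factor amplitudes for bits b₁, b₂, …; only kets whose every factor amplitude is nonzero survive.
|000⟩: (0.9905)(0.3818)(0.2078) = 0.07858
|001⟩: (0.9905)(0.3818)(0.9732 + 0.09863i) = (0.368 + 0.0373i)
|010⟩: (0.9905)(0.9242)(0.2078) = 0.1902
|011⟩: (0.9905)(0.9242)(0.9732 + 0.09863i) = (0.8909 + 0.09029i)
|100⟩: (0.1376)(0.3818)(0.2078) = 0.01092
|101⟩: (0.1376)(0.3818)(0.9732 + 0.09863i) = (0.05113 + 0.005182i)
|110⟩: (0.1376)(0.9242)(0.2078) = 0.02643
|111⟩: (0.1376)(0.9242)(0.9732 + 0.09863i) = (0.1238 + 0.01254i)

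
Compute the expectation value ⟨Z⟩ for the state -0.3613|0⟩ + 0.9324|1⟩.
-0.7388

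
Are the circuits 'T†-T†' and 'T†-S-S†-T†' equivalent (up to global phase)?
Yes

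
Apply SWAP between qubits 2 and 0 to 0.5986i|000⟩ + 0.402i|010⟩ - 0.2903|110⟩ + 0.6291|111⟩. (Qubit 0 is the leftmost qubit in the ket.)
0.5986i|000⟩ + 0.402i|010⟩ - 0.2903|011⟩ + 0.6291|111⟩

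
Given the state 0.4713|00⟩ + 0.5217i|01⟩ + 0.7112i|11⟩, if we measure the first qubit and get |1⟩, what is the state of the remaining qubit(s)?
i|1⟩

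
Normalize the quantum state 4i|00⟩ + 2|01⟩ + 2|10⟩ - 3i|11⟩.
0.6963i|00⟩ + 0.3482|01⟩ + 0.3482|10⟩ - 0.5222i|11⟩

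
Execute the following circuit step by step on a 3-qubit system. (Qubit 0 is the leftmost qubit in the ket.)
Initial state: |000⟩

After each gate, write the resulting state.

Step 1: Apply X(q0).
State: |100⟩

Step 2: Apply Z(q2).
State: |100⟩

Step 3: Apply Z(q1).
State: |100⟩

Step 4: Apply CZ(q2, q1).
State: |100⟩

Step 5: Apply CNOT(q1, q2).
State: |100⟩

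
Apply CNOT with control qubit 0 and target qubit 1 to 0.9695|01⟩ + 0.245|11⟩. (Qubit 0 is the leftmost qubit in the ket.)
0.9695|01⟩ + 0.245|10⟩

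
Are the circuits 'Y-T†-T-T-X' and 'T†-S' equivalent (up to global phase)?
No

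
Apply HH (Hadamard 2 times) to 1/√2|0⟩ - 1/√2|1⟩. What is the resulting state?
1/√2|0⟩ - 1/√2|1⟩

H² = I, so an even number of Hadamards cancels: H^2 = I and the state is unchanged.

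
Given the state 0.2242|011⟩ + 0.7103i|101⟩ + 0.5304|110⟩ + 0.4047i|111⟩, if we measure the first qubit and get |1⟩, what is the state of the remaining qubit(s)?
0.7289i|01⟩ + 0.5443|10⟩ + 0.4153i|11⟩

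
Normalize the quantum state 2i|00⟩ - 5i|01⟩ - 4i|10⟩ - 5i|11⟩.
0.239i|00⟩ - 0.5976i|01⟩ - 0.4781i|10⟩ - 0.5976i|11⟩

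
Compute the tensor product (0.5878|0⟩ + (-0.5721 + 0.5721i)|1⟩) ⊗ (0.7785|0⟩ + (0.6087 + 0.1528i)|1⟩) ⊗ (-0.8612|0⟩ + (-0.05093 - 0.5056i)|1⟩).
-0.3941|000⟩ + (-0.02331 - 0.2314i)|001⟩ + (-0.3081 - 0.07735i)|010⟩ + (0.02719 - 0.1855i)|011⟩ + (0.3836 - 0.3836i)|100⟩ + (0.2479 + 0.2025i)|101⟩ + (0.3752 - 0.2246i)|110⟩ + (0.1541 + 0.207i)|111⟩

amp(|b₁b₂…⟩) = product of the factor amplitudes for bits b₁, b₂, …; only kets whose every factor amplitude is nonzero survive.
|000⟩: (0.5878)(0.7785)(-0.8612) = -0.3941
|001⟩: (0.5878)(0.7785)(-0.05093 - 0.5056i) = (-0.02331 - 0.2314i)
|010⟩: (0.5878)(0.6087 + 0.1528i)(-0.8612) = (-0.3081 - 0.07735i)
|011⟩: (0.5878)(0.6087 + 0.1528i)(-0.05093 - 0.5056i) = (0.02719 - 0.1855i)
|100⟩: (-0.5721 + 0.5721i)(0.7785)(-0.8612) = (0.3836 - 0.3836i)
|101⟩: (-0.5721 + 0.5721i)(0.7785)(-0.05093 - 0.5056i) = (0.2479 + 0.2025i)
|110⟩: (-0.5721 + 0.5721i)(0.6087 + 0.1528i)(-0.8612) = (0.3752 - 0.2246i)
|111⟩: (-0.5721 + 0.5721i)(0.6087 + 0.1528i)(-0.05093 - 0.5056i) = (0.1541 + 0.207i)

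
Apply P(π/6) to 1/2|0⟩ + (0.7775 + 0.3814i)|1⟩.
1/2|0⟩ + (0.4826 + 0.7191i)|1⟩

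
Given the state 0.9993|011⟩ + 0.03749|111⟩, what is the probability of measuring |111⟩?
0.001406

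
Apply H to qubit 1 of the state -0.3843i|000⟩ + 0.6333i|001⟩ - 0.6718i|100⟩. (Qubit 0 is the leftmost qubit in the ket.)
-0.2717i|000⟩ + 0.4478i|001⟩ - 0.2717i|010⟩ + 0.4478i|011⟩ - 0.475i|100⟩ - 0.475i|110⟩

H on qubit 1 mixes each pair of kets that differ only in qubit 1: amplitudes (a, b) of (|…0…⟩, |…1…⟩) become ((a + b)/√2, (a − b)/√2). Kets absent from the input have amplitude 0.
(|000⟩, |010⟩): (a, b) = (-0.3843i, 0) → (-0.2717i, -0.2717i)
(|001⟩, |011⟩): (a, b) = (0.6333i, 0) → (0.4478i, 0.4478i)
(|100⟩, |110⟩): (a, b) = (-0.6718i, 0) → (-0.475i, -0.475i)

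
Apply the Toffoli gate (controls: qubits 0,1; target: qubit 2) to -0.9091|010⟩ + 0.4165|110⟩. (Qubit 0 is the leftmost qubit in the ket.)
-0.9091|010⟩ + 0.4165|111⟩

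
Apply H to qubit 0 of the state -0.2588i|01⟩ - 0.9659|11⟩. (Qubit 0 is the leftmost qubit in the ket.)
(-0.683 - 0.183i)|01⟩ + (0.683 - 0.183i)|11⟩

H on qubit 0 mixes each pair of kets that differ only in qubit 0: amplitudes (a, b) of (|…0…⟩, |…1…⟩) become ((a + b)/√2, (a − b)/√2). Kets absent from the input have amplitude 0.
(|01⟩, |11⟩): (a, b) = (-0.2588i, -0.9659) → ((-0.683 - 0.183i), (0.683 - 0.183i))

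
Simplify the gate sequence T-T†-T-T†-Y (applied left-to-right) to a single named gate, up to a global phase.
Y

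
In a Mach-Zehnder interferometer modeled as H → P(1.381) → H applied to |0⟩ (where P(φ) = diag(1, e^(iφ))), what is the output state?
(0.5943 + 0.491i)|0⟩ + (0.4057 - 0.491i)|1⟩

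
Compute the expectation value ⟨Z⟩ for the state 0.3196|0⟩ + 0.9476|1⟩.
-0.7958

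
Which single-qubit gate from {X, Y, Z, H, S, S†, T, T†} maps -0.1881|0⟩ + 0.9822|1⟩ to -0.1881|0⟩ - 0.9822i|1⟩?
S†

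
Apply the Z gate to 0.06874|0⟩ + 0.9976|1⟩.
0.06874|0⟩ - 0.9976|1⟩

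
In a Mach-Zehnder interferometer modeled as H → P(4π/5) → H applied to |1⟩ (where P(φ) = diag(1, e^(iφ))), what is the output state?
(0.9045 - 0.2939i)|0⟩ + (0.09549 + 0.2939i)|1⟩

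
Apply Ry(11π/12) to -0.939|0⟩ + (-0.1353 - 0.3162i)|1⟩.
(0.01158 + 0.3135i)|0⟩ + (-0.9486 - 0.04127i)|1⟩

Ry(11π/12) = [[cos(θ/2), −sin(θ/2)], [sin(θ/2), cos(θ/2)]]; θ = 11π/12, cos(θ/2) ≈ 0.130526, sin(θ/2) ≈ 0.991445.
With a = amp(|0⟩) = -0.939 and b = amp(|1⟩) = (-0.1353 - 0.3162i):
new amp(|0⟩) = (0.130526)·a + (-0.991445)·b = (0.01158 + 0.3135i)
new amp(|1⟩) = (0.991445)·a + (0.130526)·b = (-0.9486 - 0.04127i)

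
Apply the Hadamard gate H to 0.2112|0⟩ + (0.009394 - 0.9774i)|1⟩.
(0.156 - 0.6911i)|0⟩ + (0.1427 + 0.6911i)|1⟩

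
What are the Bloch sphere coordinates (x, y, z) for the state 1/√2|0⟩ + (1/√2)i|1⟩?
(0, 1, 0)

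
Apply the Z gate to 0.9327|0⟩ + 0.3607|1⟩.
0.9327|0⟩ - 0.3607|1⟩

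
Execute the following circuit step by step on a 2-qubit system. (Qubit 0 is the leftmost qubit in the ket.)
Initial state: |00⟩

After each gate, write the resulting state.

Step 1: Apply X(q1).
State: |01⟩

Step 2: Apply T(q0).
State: |01⟩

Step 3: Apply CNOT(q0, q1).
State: |01⟩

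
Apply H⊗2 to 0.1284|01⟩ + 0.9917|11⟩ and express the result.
0.5601|00⟩ - 0.5601|01⟩ - 0.4317|10⟩ + 0.4317|11⟩

H⊗2 gives amp(|y⟩) = (1/2) Σ_x (−1)^(x·y) amp(|x⟩), where x·y is the number of positions in which both x and y have a 1.
|00⟩: (0.1284 + 0.9917)/2 = 0.5601
|01⟩: (-0.1284 - 0.9917)/2 = -0.5601
|10⟩: (0.1284 - 0.9917)/2 = -0.4317
|11⟩: (-0.1284 + 0.9917)/2 = 0.4317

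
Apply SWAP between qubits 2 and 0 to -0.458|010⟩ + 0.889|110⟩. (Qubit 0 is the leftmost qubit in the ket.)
-0.458|010⟩ + 0.889|011⟩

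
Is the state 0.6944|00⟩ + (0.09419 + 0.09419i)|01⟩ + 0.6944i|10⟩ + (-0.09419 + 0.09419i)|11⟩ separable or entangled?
Separable

Writing the state as a|00⟩ + b|01⟩ + c|10⟩ + d|11⟩, it is a product state iff ad − bc = 0.
Here (a, b, c, d) = (0.6944, (0.09419 + 0.09419i), 0.6944i, (-0.09419 + 0.09419i)): ad − bc = (0.6944)(-0.09419 + 0.09419i) − (0.09419 + 0.09419i)(0.6944i) = 0, so the state is separable.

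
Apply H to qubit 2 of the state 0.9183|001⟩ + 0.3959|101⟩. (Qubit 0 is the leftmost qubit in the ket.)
0.6493|000⟩ - 0.6493|001⟩ + 0.2799|100⟩ - 0.2799|101⟩

H on qubit 2 mixes each pair of kets that differ only in qubit 2: amplitudes (a, b) of (|…0…⟩, |…1…⟩) become ((a + b)/√2, (a − b)/√2). Kets absent from the input have amplitude 0.
(|000⟩, |001⟩): (a, b) = (0, 0.9183) → (0.6493, -0.6493)
(|100⟩, |101⟩): (a, b) = (0, 0.3959) → (0.2799, -0.2799)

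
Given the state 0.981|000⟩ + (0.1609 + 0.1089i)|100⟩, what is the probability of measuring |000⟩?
0.9624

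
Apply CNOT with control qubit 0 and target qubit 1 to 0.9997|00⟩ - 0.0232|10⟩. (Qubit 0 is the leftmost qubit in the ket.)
0.9997|00⟩ - 0.0232|11⟩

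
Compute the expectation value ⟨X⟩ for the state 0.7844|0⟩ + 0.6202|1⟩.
0.973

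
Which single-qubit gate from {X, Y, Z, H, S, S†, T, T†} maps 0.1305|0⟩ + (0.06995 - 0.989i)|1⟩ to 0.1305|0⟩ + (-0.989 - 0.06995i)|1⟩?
S†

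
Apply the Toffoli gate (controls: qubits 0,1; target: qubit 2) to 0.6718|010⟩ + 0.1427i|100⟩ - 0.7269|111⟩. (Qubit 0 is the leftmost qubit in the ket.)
0.6718|010⟩ + 0.1427i|100⟩ - 0.7269|110⟩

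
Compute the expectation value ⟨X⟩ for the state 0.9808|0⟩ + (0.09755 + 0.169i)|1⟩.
0.1914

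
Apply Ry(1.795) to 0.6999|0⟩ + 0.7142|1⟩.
-0.1219|0⟩ + 0.9925|1⟩

Ry(1.795) = [[cos(θ/2), −sin(θ/2)], [sin(θ/2), cos(θ/2)]]; θ = 1.795, cos(θ/2) ≈ 0.623566, sin(θ/2) ≈ 0.78177.
With a = amp(|0⟩) = 0.6999 and b = amp(|1⟩) = 0.7142:
new amp(|0⟩) = (0.623566)·a + (-0.78177)·b = -0.1219
new amp(|1⟩) = (0.78177)·a + (0.623566)·b = 0.9925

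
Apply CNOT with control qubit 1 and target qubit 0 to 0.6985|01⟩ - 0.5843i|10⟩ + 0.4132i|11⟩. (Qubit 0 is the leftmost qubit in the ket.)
0.4132i|01⟩ - 0.5843i|10⟩ + 0.6985|11⟩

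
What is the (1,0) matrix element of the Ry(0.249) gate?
0.1242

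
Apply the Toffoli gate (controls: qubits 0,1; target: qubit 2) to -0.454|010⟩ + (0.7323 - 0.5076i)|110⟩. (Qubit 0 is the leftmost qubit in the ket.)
-0.454|010⟩ + (0.7323 - 0.5076i)|111⟩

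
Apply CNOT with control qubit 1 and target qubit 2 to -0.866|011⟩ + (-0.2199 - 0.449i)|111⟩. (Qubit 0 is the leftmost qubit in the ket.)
-0.866|010⟩ + (-0.2199 - 0.449i)|110⟩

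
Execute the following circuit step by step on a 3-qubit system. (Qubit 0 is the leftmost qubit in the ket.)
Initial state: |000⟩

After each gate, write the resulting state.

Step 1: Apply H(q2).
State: 1/√2|000⟩ + 1/√2|001⟩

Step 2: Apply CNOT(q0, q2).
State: 1/√2|000⟩ + 1/√2|001⟩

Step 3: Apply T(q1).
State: 1/√2|000⟩ + 1/√2|001⟩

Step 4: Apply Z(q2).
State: 1/√2|000⟩ - 1/√2|001⟩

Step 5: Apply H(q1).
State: 1/2|000⟩ - 1/2|001⟩ + 1/2|010⟩ - 1/2|011⟩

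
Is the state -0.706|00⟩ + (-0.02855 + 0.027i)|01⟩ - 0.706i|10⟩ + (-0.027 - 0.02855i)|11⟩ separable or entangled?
Separable

Writing the state as a|00⟩ + b|01⟩ + c|10⟩ + d|11⟩, it is a product state iff ad − bc = 0.
Here (a, b, c, d) = (-0.706, (-0.02855 + 0.027i), -0.706i, (-0.027 - 0.02855i)): ad − bc = (-0.706)(-0.027 - 0.02855i) − (-0.02855 + 0.027i)(-0.706i) = 0, so the state is separable.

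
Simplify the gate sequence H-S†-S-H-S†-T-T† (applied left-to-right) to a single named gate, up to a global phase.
S†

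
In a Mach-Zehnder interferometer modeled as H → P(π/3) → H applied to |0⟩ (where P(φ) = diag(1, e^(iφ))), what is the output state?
(0.75 + 0.433i)|0⟩ + (0.25 - 0.433i)|1⟩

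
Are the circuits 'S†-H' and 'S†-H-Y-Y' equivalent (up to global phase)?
Yes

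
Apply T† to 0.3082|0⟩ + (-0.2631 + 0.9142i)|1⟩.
0.3082|0⟩ + (0.4604 + 0.8325i)|1⟩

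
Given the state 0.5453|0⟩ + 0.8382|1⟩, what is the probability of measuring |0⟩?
0.2974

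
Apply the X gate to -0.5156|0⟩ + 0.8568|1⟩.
0.8568|0⟩ - 0.5156|1⟩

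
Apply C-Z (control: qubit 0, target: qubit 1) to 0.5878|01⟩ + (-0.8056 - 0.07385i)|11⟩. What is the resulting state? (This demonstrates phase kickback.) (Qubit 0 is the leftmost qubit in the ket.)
0.5878|01⟩ + (0.8056 + 0.07385i)|11⟩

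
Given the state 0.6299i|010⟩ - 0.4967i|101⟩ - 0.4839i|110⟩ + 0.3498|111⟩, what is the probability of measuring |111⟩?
0.1224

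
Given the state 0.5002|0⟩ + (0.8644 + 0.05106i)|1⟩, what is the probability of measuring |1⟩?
0.7498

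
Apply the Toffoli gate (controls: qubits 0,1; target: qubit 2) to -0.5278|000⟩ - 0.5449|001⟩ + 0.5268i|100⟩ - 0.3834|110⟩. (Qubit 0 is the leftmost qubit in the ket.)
-0.5278|000⟩ - 0.5449|001⟩ + 0.5268i|100⟩ - 0.3834|111⟩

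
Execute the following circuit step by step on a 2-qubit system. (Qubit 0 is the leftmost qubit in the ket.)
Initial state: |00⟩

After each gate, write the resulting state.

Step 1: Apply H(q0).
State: 1/√2|00⟩ + 1/√2|10⟩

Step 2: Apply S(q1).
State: 1/√2|00⟩ + 1/√2|10⟩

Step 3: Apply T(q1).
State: 1/√2|00⟩ + 1/√2|10⟩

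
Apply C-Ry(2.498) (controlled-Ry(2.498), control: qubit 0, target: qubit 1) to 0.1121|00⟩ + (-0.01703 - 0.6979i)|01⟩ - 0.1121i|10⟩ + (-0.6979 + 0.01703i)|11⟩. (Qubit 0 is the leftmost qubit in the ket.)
0.1121|00⟩ + (-0.01703 - 0.6979i)|01⟩ + (0.6621 - 0.05161i)|10⟩ + (-0.2207 - 0.101i)|11⟩

C-Ry(2.498) leaves the control-|0⟩ kets |00⟩, |01⟩ unchanged and applies Ry(2.498) to qubit 1 on the control-|1⟩ pair (|10⟩, |11⟩).
Ry(2.498) = [[cos(θ/2), −sin(θ/2)], [sin(θ/2), cos(θ/2)]]; θ = 2.498, cos(θ/2) ≈ 0.316271, sin(θ/2) ≈ 0.948669.
With a = amp(|10⟩) = -0.1121i and b = amp(|11⟩) = (-0.6979 + 0.01703i):
new amp(|10⟩) = (0.316271)·a + (-0.948669)·b = (0.6621 - 0.05161i)
new amp(|11⟩) = (0.948669)·a + (0.316271)·b = (-0.2207 - 0.101i)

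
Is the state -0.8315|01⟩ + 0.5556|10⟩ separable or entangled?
Entangled

Writing the state as a|00⟩ + b|01⟩ + c|10⟩ + d|11⟩, it is a product state iff ad − bc = 0.
Here (a, b, c, d) = (0, -0.8315, 0.5556, 0): ad − bc = (0)(0) − (-0.8315)(0.5556) = 0.462 ≠ 0, so the state is entangled.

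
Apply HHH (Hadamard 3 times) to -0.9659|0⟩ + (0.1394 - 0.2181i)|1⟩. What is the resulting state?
(-0.5844 - 0.1542i)|0⟩ + (-0.7816 + 0.1542i)|1⟩

H² = I, so H^3 = H: a single Hadamard. With (a, b) = (-0.9659, (0.1394 - 0.2181i)), H gives ((a + b)/√2, (a − b)/√2) = ((-0.5844 - 0.1542i), (-0.7816 + 0.1542i)).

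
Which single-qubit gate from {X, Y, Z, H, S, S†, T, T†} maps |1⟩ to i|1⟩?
S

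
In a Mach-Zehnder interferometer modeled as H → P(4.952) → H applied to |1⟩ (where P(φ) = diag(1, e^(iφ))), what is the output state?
(0.3813 + 0.4857i)|0⟩ + (0.6187 - 0.4857i)|1⟩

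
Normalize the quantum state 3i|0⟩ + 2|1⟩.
0.8321i|0⟩ + 0.5547|1⟩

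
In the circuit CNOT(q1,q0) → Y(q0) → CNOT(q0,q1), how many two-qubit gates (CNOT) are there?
2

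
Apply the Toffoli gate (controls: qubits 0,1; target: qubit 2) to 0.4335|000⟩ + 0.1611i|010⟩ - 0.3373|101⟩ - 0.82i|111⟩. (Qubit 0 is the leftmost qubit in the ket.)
0.4335|000⟩ + 0.1611i|010⟩ - 0.3373|101⟩ - 0.82i|110⟩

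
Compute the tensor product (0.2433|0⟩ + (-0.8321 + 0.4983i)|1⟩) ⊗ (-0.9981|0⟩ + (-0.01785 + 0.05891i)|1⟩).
-0.2428|00⟩ + (-0.004343 + 0.01433i)|01⟩ + (0.8305 - 0.4974i)|10⟩ + (-0.0145 - 0.05791i)|11⟩

amp(|b₁b₂…⟩) = product of the factor amplitudes for bits b₁, b₂, …; only kets whose every factor amplitude is nonzero survive.
|00⟩: (0.2433)(-0.9981) = -0.2428
|01⟩: (0.2433)(-0.01785 + 0.05891i) = (-0.004343 + 0.01433i)
|10⟩: (-0.8321 + 0.4983i)(-0.9981) = (0.8305 - 0.4974i)
|11⟩: (-0.8321 + 0.4983i)(-0.01785 + 0.05891i) = (-0.0145 - 0.05791i)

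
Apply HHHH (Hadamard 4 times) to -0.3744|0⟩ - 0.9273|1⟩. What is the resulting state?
-0.3744|0⟩ - 0.9273|1⟩

H² = I, so an even number of Hadamards cancels: H^4 = I and the state is unchanged.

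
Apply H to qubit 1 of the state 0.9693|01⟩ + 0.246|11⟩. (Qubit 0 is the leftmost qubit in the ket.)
0.6854|00⟩ - 0.6854|01⟩ + 0.1739|10⟩ - 0.1739|11⟩

H on qubit 1 mixes each pair of kets that differ only in qubit 1: amplitudes (a, b) of (|…0…⟩, |…1…⟩) become ((a + b)/√2, (a − b)/√2). Kets absent from the input have amplitude 0.
(|00⟩, |01⟩): (a, b) = (0, 0.9693) → (0.6854, -0.6854)
(|10⟩, |11⟩): (a, b) = (0, 0.246) → (0.1739, -0.1739)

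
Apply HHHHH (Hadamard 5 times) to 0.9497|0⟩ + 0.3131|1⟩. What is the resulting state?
0.8929|0⟩ + 0.4501|1⟩

H² = I, so H^5 = H: a single Hadamard. With (a, b) = (0.9497, 0.3131), H gives ((a + b)/√2, (a − b)/√2) = (0.8929, 0.4501).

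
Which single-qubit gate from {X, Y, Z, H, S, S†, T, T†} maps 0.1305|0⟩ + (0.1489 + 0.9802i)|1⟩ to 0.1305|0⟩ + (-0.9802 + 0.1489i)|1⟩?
S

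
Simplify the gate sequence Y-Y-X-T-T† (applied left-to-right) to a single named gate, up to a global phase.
X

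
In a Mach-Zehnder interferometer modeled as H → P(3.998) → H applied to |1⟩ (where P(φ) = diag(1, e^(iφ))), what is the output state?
(0.8276 + 0.3777i)|0⟩ + (0.1724 - 0.3777i)|1⟩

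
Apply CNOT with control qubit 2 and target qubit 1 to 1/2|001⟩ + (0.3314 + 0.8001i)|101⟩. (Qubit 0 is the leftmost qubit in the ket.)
1/2|011⟩ + (0.3314 + 0.8001i)|111⟩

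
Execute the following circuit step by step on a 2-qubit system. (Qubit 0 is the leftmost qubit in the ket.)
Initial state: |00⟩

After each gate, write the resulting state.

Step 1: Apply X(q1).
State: |01⟩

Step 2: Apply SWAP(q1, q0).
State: |10⟩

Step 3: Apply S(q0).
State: i|10⟩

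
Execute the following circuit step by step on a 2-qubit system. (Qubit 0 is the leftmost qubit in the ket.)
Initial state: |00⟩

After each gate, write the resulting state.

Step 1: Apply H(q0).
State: 1/√2|00⟩ + 1/√2|10⟩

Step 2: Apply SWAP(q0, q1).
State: 1/√2|00⟩ + 1/√2|01⟩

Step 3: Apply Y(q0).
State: (1/√2)i|10⟩ + (1/√2)i|11⟩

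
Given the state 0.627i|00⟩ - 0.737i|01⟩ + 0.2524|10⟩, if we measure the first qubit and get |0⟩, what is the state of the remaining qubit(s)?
0.648i|0⟩ - 0.7617i|1⟩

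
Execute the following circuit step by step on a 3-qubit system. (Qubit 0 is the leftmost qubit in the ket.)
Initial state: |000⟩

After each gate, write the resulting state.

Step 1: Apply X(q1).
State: |010⟩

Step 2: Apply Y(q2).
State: i|011⟩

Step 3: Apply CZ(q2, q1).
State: -i|011⟩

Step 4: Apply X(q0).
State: -i|111⟩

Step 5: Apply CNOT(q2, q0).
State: -i|011⟩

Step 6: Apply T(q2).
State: (1/√2 - (1/√2)i)|011⟩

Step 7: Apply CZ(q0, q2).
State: (1/√2 - (1/√2)i)|011⟩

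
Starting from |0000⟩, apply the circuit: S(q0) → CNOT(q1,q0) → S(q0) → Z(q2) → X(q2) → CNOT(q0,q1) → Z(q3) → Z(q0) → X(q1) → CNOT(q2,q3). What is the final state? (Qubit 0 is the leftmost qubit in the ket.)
|0111⟩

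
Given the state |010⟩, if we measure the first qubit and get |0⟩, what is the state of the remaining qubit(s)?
|10⟩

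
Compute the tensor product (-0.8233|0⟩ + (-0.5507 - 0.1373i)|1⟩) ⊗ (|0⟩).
-0.8233|00⟩ + (-0.5507 - 0.1373i)|10⟩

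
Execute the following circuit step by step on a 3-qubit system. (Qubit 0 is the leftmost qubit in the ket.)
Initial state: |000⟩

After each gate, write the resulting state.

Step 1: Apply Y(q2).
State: i|001⟩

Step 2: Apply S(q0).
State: i|001⟩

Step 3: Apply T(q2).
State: (-1/√2 + (1/√2)i)|001⟩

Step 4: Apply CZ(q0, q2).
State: (-1/√2 + (1/√2)i)|001⟩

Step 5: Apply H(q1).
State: (-1/2 + (1/2)i)|001⟩ + (-1/2 + (1/2)i)|011⟩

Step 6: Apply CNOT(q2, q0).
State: (-1/2 + (1/2)i)|101⟩ + (-1/2 + (1/2)i)|111⟩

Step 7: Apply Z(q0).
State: (1/2 - (1/2)i)|101⟩ + (1/2 - (1/2)i)|111⟩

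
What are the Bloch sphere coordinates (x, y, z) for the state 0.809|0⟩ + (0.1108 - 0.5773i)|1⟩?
(0.1793, -0.9341, 0.3089)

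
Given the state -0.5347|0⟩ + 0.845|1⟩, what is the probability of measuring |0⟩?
0.2859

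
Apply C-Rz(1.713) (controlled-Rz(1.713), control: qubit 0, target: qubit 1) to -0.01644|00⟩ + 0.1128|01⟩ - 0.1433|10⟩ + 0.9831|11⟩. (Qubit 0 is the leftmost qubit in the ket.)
-0.01644|00⟩ + 0.1128|01⟩ + (-0.09387 + 0.1083i)|10⟩ + (0.644 + 0.7428i)|11⟩

C-Rz(1.713) leaves the control-|0⟩ kets |00⟩, |01⟩ unchanged and applies Rz(1.713) to qubit 1 on the control-|1⟩ pair (|10⟩, |11⟩).
Rz(1.713) = [[e^(−iθ/2), 0], [0, e^(iθ/2)]] with e^(±iθ/2) = cos(θ/2) ± i·sin(θ/2); θ = 1.713, cos(θ/2) ≈ 0.655086, sin(θ/2) ≈ 0.755554.
With a = amp(|10⟩) = -0.1433 and b = amp(|11⟩) = 0.9831:
new amp(|10⟩) = (0.655086 - 0.755554i)·a = (-0.09387 + 0.1083i)
new amp(|11⟩) = (0.655086 + 0.755554i)·b = (0.644 + 0.7428i)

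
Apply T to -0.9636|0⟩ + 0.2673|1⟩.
-0.9636|0⟩ + (0.189 + 0.189i)|1⟩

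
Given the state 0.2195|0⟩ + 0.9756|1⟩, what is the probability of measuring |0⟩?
0.04818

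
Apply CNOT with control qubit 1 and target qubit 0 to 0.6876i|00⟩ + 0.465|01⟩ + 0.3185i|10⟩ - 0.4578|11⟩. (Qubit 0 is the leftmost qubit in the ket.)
0.6876i|00⟩ - 0.4578|01⟩ + 0.3185i|10⟩ + 0.465|11⟩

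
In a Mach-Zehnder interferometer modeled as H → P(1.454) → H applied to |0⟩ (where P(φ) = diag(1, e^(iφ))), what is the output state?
(0.5583 + 0.4966i)|0⟩ + (0.4417 - 0.4966i)|1⟩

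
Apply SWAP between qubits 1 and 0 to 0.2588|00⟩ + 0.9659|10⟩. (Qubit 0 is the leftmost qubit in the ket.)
0.2588|00⟩ + 0.9659|01⟩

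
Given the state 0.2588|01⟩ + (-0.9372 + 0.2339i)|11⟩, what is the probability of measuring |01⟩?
0.06698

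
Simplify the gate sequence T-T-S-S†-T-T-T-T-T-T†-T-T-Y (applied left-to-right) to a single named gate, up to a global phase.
Y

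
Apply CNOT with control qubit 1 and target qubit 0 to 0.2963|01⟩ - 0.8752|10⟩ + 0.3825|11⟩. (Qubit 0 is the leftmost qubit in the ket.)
0.3825|01⟩ - 0.8752|10⟩ + 0.2963|11⟩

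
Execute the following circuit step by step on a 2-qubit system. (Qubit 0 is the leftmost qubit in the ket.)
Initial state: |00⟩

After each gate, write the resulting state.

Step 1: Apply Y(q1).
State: i|01⟩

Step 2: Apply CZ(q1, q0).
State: i|01⟩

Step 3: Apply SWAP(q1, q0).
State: i|10⟩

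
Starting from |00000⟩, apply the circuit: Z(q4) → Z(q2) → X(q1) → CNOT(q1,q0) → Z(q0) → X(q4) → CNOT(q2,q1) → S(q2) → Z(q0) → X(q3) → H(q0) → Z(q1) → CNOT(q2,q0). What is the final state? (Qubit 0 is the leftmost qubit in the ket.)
-1/√2|01011⟩ + 1/√2|11011⟩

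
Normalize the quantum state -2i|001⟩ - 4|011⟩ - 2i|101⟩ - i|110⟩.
-0.4i|001⟩ - 0.8|011⟩ - 0.4i|101⟩ - 0.2i|110⟩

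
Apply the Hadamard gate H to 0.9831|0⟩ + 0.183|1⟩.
0.8246|0⟩ + 0.5658|1⟩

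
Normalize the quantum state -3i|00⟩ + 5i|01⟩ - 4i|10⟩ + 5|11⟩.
-0.3464i|00⟩ + (1/√3)i|01⟩ - 0.4619i|10⟩ + 1/√3|11⟩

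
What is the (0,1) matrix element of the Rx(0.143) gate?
-0.07144i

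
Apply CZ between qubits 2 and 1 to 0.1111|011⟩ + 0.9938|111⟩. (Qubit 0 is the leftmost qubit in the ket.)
-0.1111|011⟩ - 0.9938|111⟩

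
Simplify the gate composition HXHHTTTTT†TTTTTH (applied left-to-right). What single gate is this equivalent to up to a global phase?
Z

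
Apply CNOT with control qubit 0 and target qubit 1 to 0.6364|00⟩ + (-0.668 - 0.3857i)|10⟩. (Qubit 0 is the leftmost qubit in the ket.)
0.6364|00⟩ + (-0.668 - 0.3857i)|11⟩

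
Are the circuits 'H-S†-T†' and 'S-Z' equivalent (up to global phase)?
No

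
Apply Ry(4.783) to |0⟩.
-0.7316|0⟩ + 0.6817|1⟩

Ry(4.783) = [[cos(θ/2), −sin(θ/2)], [sin(θ/2), cos(θ/2)]]; θ = 4.783, cos(θ/2) ≈ -0.731626, sin(θ/2) ≈ 0.681707.
With a = amp(|0⟩) = 1 and b = amp(|1⟩) = 0:
new amp(|0⟩) = (-0.731626)·a + (-0.681707)·b = -0.7316
new amp(|1⟩) = (0.681707)·a + (-0.731626)·b = 0.6817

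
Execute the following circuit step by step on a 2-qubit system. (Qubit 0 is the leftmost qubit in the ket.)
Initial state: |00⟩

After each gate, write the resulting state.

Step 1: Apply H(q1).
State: 1/√2|00⟩ + 1/√2|01⟩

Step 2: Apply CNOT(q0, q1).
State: 1/√2|00⟩ + 1/√2|01⟩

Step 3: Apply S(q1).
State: 1/√2|00⟩ + (1/√2)i|01⟩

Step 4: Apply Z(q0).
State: 1/√2|00⟩ + (1/√2)i|01⟩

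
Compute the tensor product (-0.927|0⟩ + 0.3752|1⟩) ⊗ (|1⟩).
-0.927|01⟩ + 0.3752|11⟩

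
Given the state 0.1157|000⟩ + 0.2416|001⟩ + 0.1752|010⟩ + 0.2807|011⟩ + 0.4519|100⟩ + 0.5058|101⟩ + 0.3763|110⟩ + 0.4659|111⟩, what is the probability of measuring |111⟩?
0.2171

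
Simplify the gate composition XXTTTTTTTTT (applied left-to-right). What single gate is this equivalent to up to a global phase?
T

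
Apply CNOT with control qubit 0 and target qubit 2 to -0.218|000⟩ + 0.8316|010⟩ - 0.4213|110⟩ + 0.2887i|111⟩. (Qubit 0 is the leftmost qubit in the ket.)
-0.218|000⟩ + 0.8316|010⟩ + 0.2887i|110⟩ - 0.4213|111⟩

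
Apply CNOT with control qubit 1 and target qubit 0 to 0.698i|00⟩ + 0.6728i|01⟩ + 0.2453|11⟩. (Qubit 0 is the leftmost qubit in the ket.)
0.698i|00⟩ + 0.2453|01⟩ + 0.6728i|11⟩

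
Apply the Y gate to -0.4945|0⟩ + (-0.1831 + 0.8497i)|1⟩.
(0.8497 + 0.1831i)|0⟩ - 0.4945i|1⟩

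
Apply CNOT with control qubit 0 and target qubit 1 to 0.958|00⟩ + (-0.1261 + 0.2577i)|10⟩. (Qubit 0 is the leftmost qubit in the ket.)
0.958|00⟩ + (-0.1261 + 0.2577i)|11⟩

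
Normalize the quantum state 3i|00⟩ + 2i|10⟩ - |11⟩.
0.8018i|00⟩ + 0.5345i|10⟩ - 0.2673|11⟩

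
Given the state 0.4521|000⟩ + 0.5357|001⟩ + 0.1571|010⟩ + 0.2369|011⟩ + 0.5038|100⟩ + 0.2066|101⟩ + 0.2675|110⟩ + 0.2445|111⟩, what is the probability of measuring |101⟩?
0.04268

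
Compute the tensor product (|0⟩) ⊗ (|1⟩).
|01⟩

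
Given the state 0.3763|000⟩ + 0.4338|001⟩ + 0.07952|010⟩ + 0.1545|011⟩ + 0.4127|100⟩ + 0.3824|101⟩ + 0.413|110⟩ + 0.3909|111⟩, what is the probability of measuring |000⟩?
0.1416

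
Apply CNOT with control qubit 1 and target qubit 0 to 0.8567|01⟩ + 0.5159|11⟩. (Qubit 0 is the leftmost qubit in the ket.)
0.5159|01⟩ + 0.8567|11⟩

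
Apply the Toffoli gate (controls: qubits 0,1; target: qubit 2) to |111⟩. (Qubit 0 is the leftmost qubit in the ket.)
|110⟩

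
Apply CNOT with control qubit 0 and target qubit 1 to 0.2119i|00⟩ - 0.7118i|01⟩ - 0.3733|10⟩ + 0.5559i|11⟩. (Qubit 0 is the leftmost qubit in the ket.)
0.2119i|00⟩ - 0.7118i|01⟩ + 0.5559i|10⟩ - 0.3733|11⟩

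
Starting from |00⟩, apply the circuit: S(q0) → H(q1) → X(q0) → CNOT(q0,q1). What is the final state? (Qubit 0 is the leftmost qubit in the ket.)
1/√2|10⟩ + 1/√2|11⟩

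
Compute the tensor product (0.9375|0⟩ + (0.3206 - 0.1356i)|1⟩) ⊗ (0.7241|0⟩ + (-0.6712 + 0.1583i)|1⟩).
0.6788|00⟩ + (-0.6293 + 0.1484i)|01⟩ + (0.2321 - 0.09819i)|10⟩ + (-0.1937 + 0.1418i)|11⟩

amp(|b₁b₂…⟩) = product of the factor amplitudes for bits b₁, b₂, …; only kets whose every factor amplitude is nonzero survive.
|00⟩: (0.9375)(0.7241) = 0.6788
|01⟩: (0.9375)(-0.6712 + 0.1583i) = (-0.6293 + 0.1484i)
|10⟩: (0.3206 - 0.1356i)(0.7241) = (0.2321 - 0.09819i)
|11⟩: (0.3206 - 0.1356i)(-0.6712 + 0.1583i) = (-0.1937 + 0.1418i)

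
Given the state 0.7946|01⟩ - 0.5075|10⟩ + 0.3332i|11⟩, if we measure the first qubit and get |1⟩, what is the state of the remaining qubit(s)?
-0.8359|0⟩ + 0.5488i|1⟩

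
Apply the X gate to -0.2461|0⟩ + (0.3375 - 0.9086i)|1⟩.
(0.3375 - 0.9086i)|0⟩ - 0.2461|1⟩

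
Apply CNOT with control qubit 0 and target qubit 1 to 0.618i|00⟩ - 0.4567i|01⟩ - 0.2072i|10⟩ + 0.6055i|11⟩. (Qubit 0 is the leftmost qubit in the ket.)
0.618i|00⟩ - 0.4567i|01⟩ + 0.6055i|10⟩ - 0.2072i|11⟩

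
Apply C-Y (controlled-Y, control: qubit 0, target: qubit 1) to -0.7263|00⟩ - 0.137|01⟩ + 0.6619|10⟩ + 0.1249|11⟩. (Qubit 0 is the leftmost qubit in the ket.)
-0.7263|00⟩ - 0.137|01⟩ - 0.1249i|10⟩ + 0.6619i|11⟩

C-Y leaves the control-|0⟩ kets |00⟩, |01⟩ unchanged and applies Y to qubit 1 on the control-|1⟩ pair (|10⟩, |11⟩).
Y = [[0, -i], [i, 0]].
With a = amp(|10⟩) = 0.6619 and b = amp(|11⟩) = 0.1249:
new amp(|10⟩) = (-i)·b = -0.1249i
new amp(|11⟩) = (i)·a = 0.6619i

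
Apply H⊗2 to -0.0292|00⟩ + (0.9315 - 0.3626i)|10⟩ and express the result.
(0.4512 - 0.1813i)|00⟩ + (0.4512 - 0.1813i)|01⟩ + (-0.4804 + 0.1813i)|10⟩ + (-0.4804 + 0.1813i)|11⟩

H⊗2 gives amp(|y⟩) = (1/2) Σ_x (−1)^(x·y) amp(|x⟩), where x·y is the number of positions in which both x and y have a 1.
|00⟩: (-0.0292 + (0.9315 - 0.3626i))/2 = (0.4512 - 0.1813i)
|01⟩: (-0.0292 + (0.9315 - 0.3626i))/2 = (0.4512 - 0.1813i)
|10⟩: (-0.0292 - (0.9315 - 0.3626i))/2 = (-0.4804 + 0.1813i)
|11⟩: (-0.0292 - (0.9315 - 0.3626i))/2 = (-0.4804 + 0.1813i)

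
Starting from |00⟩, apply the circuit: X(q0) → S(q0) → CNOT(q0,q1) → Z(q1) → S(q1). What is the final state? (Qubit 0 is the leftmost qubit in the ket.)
|11⟩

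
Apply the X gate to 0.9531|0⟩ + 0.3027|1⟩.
0.3027|0⟩ + 0.9531|1⟩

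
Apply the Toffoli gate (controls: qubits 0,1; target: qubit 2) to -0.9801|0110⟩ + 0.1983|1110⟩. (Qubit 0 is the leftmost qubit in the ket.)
-0.9801|0110⟩ + 0.1983|1100⟩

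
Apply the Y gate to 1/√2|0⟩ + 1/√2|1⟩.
-(1/√2)i|0⟩ + (1/√2)i|1⟩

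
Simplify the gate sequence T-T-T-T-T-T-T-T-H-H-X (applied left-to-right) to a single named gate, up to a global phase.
X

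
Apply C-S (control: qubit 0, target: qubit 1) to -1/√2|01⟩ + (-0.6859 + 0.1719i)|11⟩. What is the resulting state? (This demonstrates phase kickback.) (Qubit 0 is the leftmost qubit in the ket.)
-1/√2|01⟩ + (-0.1719 - 0.6859i)|11⟩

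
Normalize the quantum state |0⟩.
|0⟩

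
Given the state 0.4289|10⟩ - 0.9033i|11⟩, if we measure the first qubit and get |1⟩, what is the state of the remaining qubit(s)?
0.4289|0⟩ - 0.9033i|1⟩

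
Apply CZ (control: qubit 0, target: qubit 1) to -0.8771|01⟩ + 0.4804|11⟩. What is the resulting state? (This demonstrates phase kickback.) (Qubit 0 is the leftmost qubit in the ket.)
-0.8771|01⟩ - 0.4804|11⟩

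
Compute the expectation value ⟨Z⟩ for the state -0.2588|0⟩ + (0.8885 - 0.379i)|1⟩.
-0.8661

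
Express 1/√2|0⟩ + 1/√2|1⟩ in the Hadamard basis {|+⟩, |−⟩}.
|+⟩

With |ψ⟩ = α|0⟩ + β|1⟩, the Hadamard-basis coefficients are ⟨+|ψ⟩ = (α + β)/√2 and ⟨−|ψ⟩ = (α − β)/√2.
Here α = 1/√2, β = 1/√2: (α + β)/√2 = 1, (α − β)/√2 = 0.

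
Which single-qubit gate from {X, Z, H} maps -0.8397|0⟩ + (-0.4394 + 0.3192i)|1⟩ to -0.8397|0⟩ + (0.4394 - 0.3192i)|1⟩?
Z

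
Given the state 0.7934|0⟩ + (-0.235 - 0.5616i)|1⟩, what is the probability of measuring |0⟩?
0.6295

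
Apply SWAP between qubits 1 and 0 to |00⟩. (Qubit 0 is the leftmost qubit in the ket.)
|00⟩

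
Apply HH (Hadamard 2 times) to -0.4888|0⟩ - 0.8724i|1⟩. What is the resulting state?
-0.4888|0⟩ - 0.8724i|1⟩

H² = I, so an even number of Hadamards cancels: H^2 = I and the state is unchanged.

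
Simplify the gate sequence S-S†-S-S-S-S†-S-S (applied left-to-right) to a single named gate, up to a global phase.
I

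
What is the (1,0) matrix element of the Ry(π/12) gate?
0.1305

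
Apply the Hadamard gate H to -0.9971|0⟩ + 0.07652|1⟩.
-0.6509|0⟩ - 0.7592|1⟩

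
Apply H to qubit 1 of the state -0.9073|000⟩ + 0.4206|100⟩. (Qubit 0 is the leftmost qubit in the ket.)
-0.6416|000⟩ - 0.6416|010⟩ + 0.2974|100⟩ + 0.2974|110⟩

H on qubit 1 mixes each pair of kets that differ only in qubit 1: amplitudes (a, b) of (|…0…⟩, |…1…⟩) become ((a + b)/√2, (a − b)/√2). Kets absent from the input have amplitude 0.
(|000⟩, |010⟩): (a, b) = (-0.9073, 0) → (-0.6416, -0.6416)
(|100⟩, |110⟩): (a, b) = (0.4206, 0) → (0.2974, 0.2974)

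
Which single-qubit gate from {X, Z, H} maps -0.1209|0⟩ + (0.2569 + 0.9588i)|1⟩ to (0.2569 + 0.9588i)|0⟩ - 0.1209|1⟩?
X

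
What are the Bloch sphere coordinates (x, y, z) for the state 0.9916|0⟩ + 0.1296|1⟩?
(0.257, 0, 0.9665)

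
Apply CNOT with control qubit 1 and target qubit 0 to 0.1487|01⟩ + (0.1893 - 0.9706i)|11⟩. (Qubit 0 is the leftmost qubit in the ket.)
(0.1893 - 0.9706i)|01⟩ + 0.1487|11⟩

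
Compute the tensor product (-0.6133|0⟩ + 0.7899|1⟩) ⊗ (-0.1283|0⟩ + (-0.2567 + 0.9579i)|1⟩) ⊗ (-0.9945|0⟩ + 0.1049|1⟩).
-0.07825|000⟩ + 0.008254|001⟩ + (-0.1566 + 0.5842i)|010⟩ + (0.01651 - 0.06163i)|011⟩ + 0.1008|100⟩ - 0.01063|101⟩ + (0.2017 - 0.7525i)|110⟩ + (-0.02127 + 0.07937i)|111⟩

amp(|b₁b₂…⟩) = product of the factor amplitudes for bits b₁, b₂, …; only kets whose every factor amplitude is nonzero survive.
|000⟩: (-0.6133)(-0.1283)(-0.9945) = -0.07825
|001⟩: (-0.6133)(-0.1283)(0.1049) = 0.008254
|010⟩: (-0.6133)(-0.2567 + 0.9579i)(-0.9945) = (-0.1566 + 0.5842i)
|011⟩: (-0.6133)(-0.2567 + 0.9579i)(0.1049) = (0.01651 - 0.06163i)
|100⟩: (0.7899)(-0.1283)(-0.9945) = 0.1008
|101⟩: (0.7899)(-0.1283)(0.1049) = -0.01063
|110⟩: (0.7899)(-0.2567 + 0.9579i)(-0.9945) = (0.2017 - 0.7525i)
|111⟩: (0.7899)(-0.2567 + 0.9579i)(0.1049) = (-0.02127 + 0.07937i)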